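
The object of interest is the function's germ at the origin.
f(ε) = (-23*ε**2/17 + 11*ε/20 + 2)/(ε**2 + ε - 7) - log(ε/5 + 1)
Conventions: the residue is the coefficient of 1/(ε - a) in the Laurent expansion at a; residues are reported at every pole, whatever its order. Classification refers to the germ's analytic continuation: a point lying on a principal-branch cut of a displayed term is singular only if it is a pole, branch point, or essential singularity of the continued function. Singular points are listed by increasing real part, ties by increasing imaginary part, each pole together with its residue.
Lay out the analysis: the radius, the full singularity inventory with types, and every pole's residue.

Denominator factor (ε**2 + ε - 7): discriminant 29, real irrational roots -1/2 + (1/2)*sqrt(29) and -1/2 - (1/2)*sqrt(29); poles of order 1, moduli -1/2 + (1/2)*sqrt(29) and 1/2 + (1/2)*sqrt(29).
Branch term (-1)*log(1 - ε/(-5)): its argument vanishes at ε = -5, a logarithmic branch point, modulus 5.
The radius of convergence is the smallest modulus among the singular points: -1/2 + (1/2)*sqrt(29).
The branch term is analytic at -1/2 - (1/2)*sqrt(29) and contributes nothing to the residue; only the rational part matters.
The factor ε**2 + ε - 7 splits as (ε - a)(ε - a') with a = -1/2 - (1/2)*sqrt(29), a' = -1/2 + (1/2)*sqrt(29). At the order-1 pole a set g(ε) = (ε - a)*(rational part) = [-23*ε**2/17 + 11*ε/20 + 2] / (ε - a').
Simple pole: residue = g(a) at a = -1/2 - (1/2)*sqrt(29), which is 647/680 + (5727/19720)*sqrt(29).
The branch term is analytic at -1/2 + (1/2)*sqrt(29) and contributes nothing to the residue; only the rational part matters.
The factor ε**2 + ε - 7 splits as (ε - a)(ε - a') with a = -1/2 + (1/2)*sqrt(29), a' = -1/2 - (1/2)*sqrt(29). At the order-1 pole a set g(ε) = (ε - a)*(rational part) = [-23*ε**2/17 + 11*ε/20 + 2] / (ε - a').
Simple pole: residue = g(a) at a = -1/2 + (1/2)*sqrt(29), which is 647/680 - (5727/19720)*sqrt(29).
List the singular points by increasing real part (a conjugate pair: the negative imaginary part first).

Radius of convergence at 0: -1/2 + (1/2)*sqrt(29).
At -5: a logarithmic branch point.
At -1/2 - (1/2)*sqrt(29): a pole of order 1; residue 647/680 + (5727/19720)*sqrt(29).
At -1/2 + (1/2)*sqrt(29): a pole of order 1; residue 647/680 - (5727/19720)*sqrt(29).


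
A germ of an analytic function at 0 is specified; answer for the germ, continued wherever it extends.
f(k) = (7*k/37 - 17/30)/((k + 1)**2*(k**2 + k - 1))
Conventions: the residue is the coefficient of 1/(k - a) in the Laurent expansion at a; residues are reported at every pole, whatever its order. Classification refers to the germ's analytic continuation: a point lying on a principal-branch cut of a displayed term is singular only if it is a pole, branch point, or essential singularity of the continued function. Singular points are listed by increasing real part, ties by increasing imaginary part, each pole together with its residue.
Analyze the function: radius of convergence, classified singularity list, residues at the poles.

Radius of convergence at 0: -1/2 + (1/2)*sqrt(5).
At -1/2 - (1/2)*sqrt(5): a pole of order 1; residue 1049/2220 + (909/3700)*sqrt(5).
At -1: a pole of order 2; residue -1049/1110.
At -1/2 + (1/2)*sqrt(5): a pole of order 1; residue 1049/2220 - (909/3700)*sqrt(5).

Denominator factor (k + 1)^2: pole of order 2 at -1, modulus 1.
Denominator factor (k**2 + k - 1): discriminant 5, real irrational roots -1/2 + (1/2)*sqrt(5) and -1/2 - (1/2)*sqrt(5); poles of order 1, moduli -1/2 + (1/2)*sqrt(5) and 1/2 + (1/2)*sqrt(5).
The radius of convergence is the smallest modulus among the singular points: -1/2 + (1/2)*sqrt(5).
The factor k**2 + k - 1 splits as (k - a)(k - a') with a = -1/2 - (1/2)*sqrt(5), a' = -1/2 + (1/2)*sqrt(5). At the order-1 pole a set g(k) = (k - a)*f(k) = [(7*k/37 - 17/30)/(k + 1)**2] / (k - a').
Simple pole: residue = g(a) at a = -1/2 - (1/2)*sqrt(5), which is 1049/2220 + (909/3700)*sqrt(5).
At the order-2 pole -1 set g(k) = (k - (-1))^2*f(k) = (7*k/37 - 17/30)/(k**2 + k - 1).
Order-2 pole: residue = g'(a); g'(-1) = -1049/1110, so the residue is -1049/1110.
The factor k**2 + k - 1 splits as (k - a)(k - a') with a = -1/2 + (1/2)*sqrt(5), a' = -1/2 - (1/2)*sqrt(5). At the order-1 pole a set g(k) = (k - a)*f(k) = [(7*k/37 - 17/30)/(k + 1)**2] / (k - a').
Simple pole: residue = g(a) at a = -1/2 + (1/2)*sqrt(5), which is 1049/2220 - (909/3700)*sqrt(5).
List the singular points by increasing real part (a conjugate pair: the negative imaginary part first).


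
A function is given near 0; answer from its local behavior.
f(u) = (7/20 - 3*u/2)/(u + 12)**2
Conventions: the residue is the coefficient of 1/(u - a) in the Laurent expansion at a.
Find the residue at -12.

At the order-2 pole -12 set g(u) = (u - (-12))^2*f(u) = 7/20 - 3*u/2.
Order-2 pole: residue = g'(a); g'(-12) = -3/2, so the residue is -3/2.

The residue is -3/2.


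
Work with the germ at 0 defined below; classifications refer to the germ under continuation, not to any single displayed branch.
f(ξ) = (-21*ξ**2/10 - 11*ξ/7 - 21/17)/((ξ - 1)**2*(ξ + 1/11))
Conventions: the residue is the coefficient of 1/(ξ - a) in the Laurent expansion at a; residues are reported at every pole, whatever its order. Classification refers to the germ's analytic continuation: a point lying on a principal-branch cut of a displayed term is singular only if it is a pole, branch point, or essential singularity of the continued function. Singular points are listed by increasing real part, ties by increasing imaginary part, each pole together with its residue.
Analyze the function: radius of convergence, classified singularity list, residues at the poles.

Denominator factor (ξ - 1)^2: pole of order 2 at 1, modulus 1.
Denominator factor (ξ + 1/11): pole of order 1 at -1/11, modulus 1/11.
The radius of convergence is the smallest modulus among the singular points: 1/11.
At the order-1 pole -1/11 set g(ξ) = (ξ - (-1/11))*f(ξ) = (-21*ξ**2/10 - 11*ξ/7 - 21/17)/(ξ - 1)**2.
Simple pole: residue = g(a) at a = -1/11, which is -159799/171360.
At the order-2 pole 1 set g(ξ) = (ξ - (1))^2*f(ξ) = (-21*ξ**2/10 - 11*ξ/7 - 21/17)/(ξ + 1/11).
Order-2 pole: residue = g'(a); g'(1) = -200057/171360, so the residue is -200057/171360.
List the singular points by increasing real part (a conjugate pair: the negative imaginary part first).

Radius of convergence at 0: 1/11.
At -1/11: a pole of order 1; residue -159799/171360.
At 1: a pole of order 2; residue -200057/171360.


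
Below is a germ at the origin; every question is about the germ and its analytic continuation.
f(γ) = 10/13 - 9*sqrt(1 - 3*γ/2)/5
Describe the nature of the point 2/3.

The term (-9/5)*sqrt(1 - γ/(2/3)) has argument 1 - 2/3/(2/3) = 0 at 2/3: a square-root (algebraic, two-sheeted) branch point; the remaining terms are analytic or single-valued there.

The point is an algebraic (square-root) branch point.


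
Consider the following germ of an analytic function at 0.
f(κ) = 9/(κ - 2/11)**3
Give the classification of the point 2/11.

The denominator factor κ - 2/11 vanishes at 2/11 and appears to the power 3; the numerator there equals 9, nonzero, and no other factor vanishes.
Hence a pole whose order is the multiplicity, 3.

The point is a pole of order 3.


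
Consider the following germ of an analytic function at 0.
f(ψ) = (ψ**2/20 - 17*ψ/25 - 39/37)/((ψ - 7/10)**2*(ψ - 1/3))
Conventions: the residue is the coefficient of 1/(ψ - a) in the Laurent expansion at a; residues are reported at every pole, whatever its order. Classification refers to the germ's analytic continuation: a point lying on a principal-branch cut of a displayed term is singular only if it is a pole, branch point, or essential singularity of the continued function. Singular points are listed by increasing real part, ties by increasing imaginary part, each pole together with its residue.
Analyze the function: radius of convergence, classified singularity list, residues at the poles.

Radius of convergence at 0: 1/3.
At 1/3: a pole of order 1; residue -42463/4477.
At 7/10: a pole of order 2; residue 853737/89540.

Denominator factor (ψ - 7/10)^2: pole of order 2 at 7/10, modulus 7/10.
Denominator factor (ψ - 1/3): pole of order 1 at 1/3, modulus 1/3.
The radius of convergence is the smallest modulus among the singular points: 1/3.
At the order-1 pole 1/3 set g(ψ) = (ψ - (1/3))*f(ψ) = (ψ**2/20 - 17*ψ/25 - 39/37)/(ψ - 7/10)**2.
Simple pole: residue = g(a) at a = 1/3, which is -42463/4477.
At the order-2 pole 7/10 set g(ψ) = (ψ - (7/10))^2*f(ψ) = (ψ**2/20 - 17*ψ/25 - 39/37)/(ψ - 1/3).
Order-2 pole: residue = g'(a); g'(7/10) = 853737/89540, so the residue is 853737/89540.
List the singular points by increasing real part (a conjugate pair: the negative imaginary part first).


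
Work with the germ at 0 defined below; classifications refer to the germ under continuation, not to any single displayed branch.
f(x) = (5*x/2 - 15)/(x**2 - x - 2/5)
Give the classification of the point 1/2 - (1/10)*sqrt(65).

The point is a pole of order 1.

The denominator factor x**2 - x - 2/5 vanishes at 1/2 - (1/10)*sqrt(65) and appears to the power 1; the numerator there equals -55/4 - (1/4)*sqrt(65), nonzero, and no other factor vanishes.
Hence a pole whose order is the multiplicity, 1.


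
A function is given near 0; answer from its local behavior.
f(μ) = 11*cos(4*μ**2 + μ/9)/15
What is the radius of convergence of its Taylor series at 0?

The radius of convergence is infinite.

The factor cos(4*μ**2 + μ/9) is entire and contributes no finite singular point.
The polynomial part has no poles.
No finite singular points: the Taylor series at 0 converges everywhere.


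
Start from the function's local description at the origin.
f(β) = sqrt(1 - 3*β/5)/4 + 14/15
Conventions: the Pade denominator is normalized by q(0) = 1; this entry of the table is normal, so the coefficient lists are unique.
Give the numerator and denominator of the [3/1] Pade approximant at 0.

The Pade approximant has numerator coefficients [71/60, -83/160, 27/1600, 27/32000]; denominator coefficients [1, -3/8].

Taylor coefficients needed (expand at 0): a_0 = 71/60, a_1 = -3/40, a_2 = -9/800, a_3 = -27/8000, a_4 = -81/64000.
Write the denominator as Q(β) = 1 + q1*β. Requiring Q*f - P = O(β^5) with deg P <= 3 kills the coefficients of β^4..β^4 in Q*f:
  β^4: a_4 + q1*a_3 = 0, i.e. -81/64000 + (-27/8000)*q1 = 0.
Solving this linear system: q1 = -3/8.
The numerator is Q*f truncated at degree 3: P0 = a_0 = 71/60; P1 = a_1 + q1*a_0 = -83/160; P2 = a_2 + q1*a_1 = 27/1600; P3 = a_3 + q1*a_2 = 27/32000.


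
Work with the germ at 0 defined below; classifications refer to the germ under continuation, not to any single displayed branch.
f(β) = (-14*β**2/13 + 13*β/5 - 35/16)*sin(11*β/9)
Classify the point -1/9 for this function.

The point is a regular point.

There is no denominator, hence no pole anywhere.
The factor sin(11*β/9) is entire.
So the germ continues analytically to -1/9.


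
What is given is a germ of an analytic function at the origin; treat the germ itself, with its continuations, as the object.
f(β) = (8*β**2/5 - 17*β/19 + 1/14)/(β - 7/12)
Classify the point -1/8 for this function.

The point is a regular point.

Denominator factors: β - 7/12 = -17/24 at β = -1/8 — none vanishes.
So the germ continues analytically to -1/8.


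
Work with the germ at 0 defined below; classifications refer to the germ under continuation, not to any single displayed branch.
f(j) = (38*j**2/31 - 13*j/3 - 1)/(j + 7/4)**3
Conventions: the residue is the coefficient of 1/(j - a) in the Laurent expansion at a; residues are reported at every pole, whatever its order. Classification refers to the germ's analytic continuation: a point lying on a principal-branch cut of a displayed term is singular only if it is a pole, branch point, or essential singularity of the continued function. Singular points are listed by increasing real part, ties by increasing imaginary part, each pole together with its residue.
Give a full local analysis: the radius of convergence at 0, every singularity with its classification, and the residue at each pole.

Radius of convergence at 0: 7/4.
At -7/4: a pole of order 3; residue 38/31.

Denominator factor (j + 7/4)^3: pole of order 3 at -7/4, modulus 7/4.
The radius of convergence is the smallest modulus among the singular points: 7/4.
At the order-3 pole -7/4 set g(j) = (j - (-7/4))^3*f(j) = 38*j**2/31 - 13*j/3 - 1.
Order-3 pole: residue = g''(a)/2; g''(-7/4) = 76/31, so the residue is 38/31.


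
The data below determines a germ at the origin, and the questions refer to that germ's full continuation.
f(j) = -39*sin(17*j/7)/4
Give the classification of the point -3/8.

There is no denominator, hence no pole anywhere.
The factor -sin(17*j/7) is entire.
So the germ continues analytically to -3/8.

The point is a regular point.


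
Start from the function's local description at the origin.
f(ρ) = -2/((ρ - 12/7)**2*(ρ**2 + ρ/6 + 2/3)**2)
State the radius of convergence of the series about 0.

The radius of convergence is (1/3)*sqrt(6).

Denominator factor (ρ**2 + ρ/6 + 2/3)^2: discriminant -95/36, complex-conjugate roots (-1/12) + ((1/12)*sqrt(95))*i and (-1/12) - ((1/12)*sqrt(95))*i; poles of order 2, moduli (1/3)*sqrt(6) and (1/3)*sqrt(6).
Denominator factor (ρ - 12/7)^2: pole of order 2 at 12/7, modulus 12/7.
The radius of convergence is the smallest modulus among the singular points: (1/3)*sqrt(6).


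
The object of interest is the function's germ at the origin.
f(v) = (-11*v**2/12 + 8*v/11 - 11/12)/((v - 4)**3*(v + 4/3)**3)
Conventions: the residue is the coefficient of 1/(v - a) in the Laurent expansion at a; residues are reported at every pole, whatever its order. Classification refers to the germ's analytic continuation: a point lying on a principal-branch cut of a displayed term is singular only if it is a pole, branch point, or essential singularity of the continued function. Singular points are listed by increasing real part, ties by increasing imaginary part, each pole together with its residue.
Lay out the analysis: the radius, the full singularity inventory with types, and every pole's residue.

Radius of convergence at 0: 4/3.
At -4/3: a pole of order 3; residue -19125/23068672.
At 4: a pole of order 3; residue 19125/23068672.

Denominator factor (v + 4/3)^3: pole of order 3 at -4/3, modulus 4/3.
Denominator factor (v - 4)^3: pole of order 3 at 4, modulus 4.
The radius of convergence is the smallest modulus among the singular points: 4/3.
At the order-3 pole -4/3 set g(v) = (v - (-4/3))^3*f(v) = (-11*v**2/12 + 8*v/11 - 11/12)/(v - 4)**3.
Order-3 pole: residue = g''(a)/2; g''(-4/3) = -19125/11534336, so the residue is -19125/23068672.
At the order-3 pole 4 set g(v) = (v - (4))^3*f(v) = (-11*v**2/12 + 8*v/11 - 11/12)/(v + 4/3)**3.
Order-3 pole: residue = g''(a)/2; g''(4) = 19125/11534336, so the residue is 19125/23068672.
List the singular points by increasing real part (a conjugate pair: the negative imaginary part first).


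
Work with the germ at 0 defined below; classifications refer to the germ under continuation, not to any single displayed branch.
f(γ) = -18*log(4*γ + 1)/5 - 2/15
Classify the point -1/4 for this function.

The term (-18/5)*log(1 - γ/(-1/4)) has argument 1 - -1/4/(-1/4) = 0 at -1/4: a logarithmic (infinitely-sheeted) branch point; the remaining terms are analytic or single-valued there.

The point is a logarithmic branch point.


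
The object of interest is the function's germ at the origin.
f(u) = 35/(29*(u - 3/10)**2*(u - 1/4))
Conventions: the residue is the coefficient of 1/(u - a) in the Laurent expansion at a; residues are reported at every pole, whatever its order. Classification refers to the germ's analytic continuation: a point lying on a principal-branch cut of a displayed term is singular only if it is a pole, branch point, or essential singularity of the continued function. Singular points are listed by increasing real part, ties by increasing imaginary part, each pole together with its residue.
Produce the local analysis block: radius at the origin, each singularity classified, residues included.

Radius of convergence at 0: 1/4.
At 1/4: a pole of order 1; residue 14000/29.
At 3/10: a pole of order 2; residue -14000/29.

Denominator factor (u - 3/10)^2: pole of order 2 at 3/10, modulus 3/10.
Denominator factor (u - 1/4): pole of order 1 at 1/4, modulus 1/4.
The radius of convergence is the smallest modulus among the singular points: 1/4.
At the order-1 pole 1/4 set g(u) = (u - (1/4))*f(u) = 35/(29*(u - 3/10)**2).
Simple pole: residue = g(a) at a = 1/4, which is 14000/29.
At the order-2 pole 3/10 set g(u) = (u - (3/10))^2*f(u) = 35/(29*(u - 1/4)).
Order-2 pole: residue = g'(a); g'(3/10) = -14000/29, so the residue is -14000/29.
List the singular points by increasing real part (a conjugate pair: the negative imaginary part first).


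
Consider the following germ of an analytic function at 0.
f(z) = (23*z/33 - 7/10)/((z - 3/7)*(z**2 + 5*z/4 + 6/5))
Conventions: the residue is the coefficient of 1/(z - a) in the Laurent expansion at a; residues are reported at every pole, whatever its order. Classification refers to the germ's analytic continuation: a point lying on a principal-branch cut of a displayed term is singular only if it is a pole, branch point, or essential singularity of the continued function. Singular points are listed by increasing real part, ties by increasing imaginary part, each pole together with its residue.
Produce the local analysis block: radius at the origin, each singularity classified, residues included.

Radius of convergence at 0: 3/7.
At (-5/8) - ((1/40)*sqrt(1295))*i: a pole of order 1; residue (721/6897) + ((1205/85063)*sqrt(1295))*i.
At (-5/8) + ((1/40)*sqrt(1295))*i: a pole of order 1; residue (721/6897) - ((1205/85063)*sqrt(1295))*i.
At 3/7: a pole of order 1; residue -1442/6897.

Denominator factor (z - 3/7): pole of order 1 at 3/7, modulus 3/7.
Denominator factor (z**2 + 5*z/4 + 6/5): discriminant -259/80, complex-conjugate roots (-5/8) + ((1/40)*sqrt(1295))*i and (-5/8) - ((1/40)*sqrt(1295))*i; poles of order 1, moduli (1/5)*sqrt(30) and (1/5)*sqrt(30).
The radius of convergence is the smallest modulus among the singular points: 3/7.
The factor z**2 + 5*z/4 + 6/5 splits as (z - a)(z - a') with a = (-5/8) - ((1/40)*sqrt(1295))*i, a' = (-5/8) + ((1/40)*sqrt(1295))*i. At the order-1 pole a set g(z) = (z - a)*f(z) = [(23*z/33 - 7/10)/(z - 3/7)] / (z - a').
Simple pole: residue = g(a) at a = (-5/8) - ((1/40)*sqrt(1295))*i, which is (721/6897) + ((1205/85063)*sqrt(1295))*i.
The factor z**2 + 5*z/4 + 6/5 splits as (z - a)(z - a') with a = (-5/8) + ((1/40)*sqrt(1295))*i, a' = (-5/8) - ((1/40)*sqrt(1295))*i. At the order-1 pole a set g(z) = (z - a)*f(z) = [(23*z/33 - 7/10)/(z - 3/7)] / (z - a').
Simple pole: residue = g(a) at a = (-5/8) + ((1/40)*sqrt(1295))*i, which is (721/6897) - ((1205/85063)*sqrt(1295))*i.
At the order-1 pole 3/7 set g(z) = (z - (3/7))*f(z) = (23*z/33 - 7/10)/(z**2 + 5*z/4 + 6/5).
Simple pole: residue = g(a) at a = 3/7, which is -1442/6897.
List the singular points by increasing real part (a conjugate pair: the negative imaginary part first).


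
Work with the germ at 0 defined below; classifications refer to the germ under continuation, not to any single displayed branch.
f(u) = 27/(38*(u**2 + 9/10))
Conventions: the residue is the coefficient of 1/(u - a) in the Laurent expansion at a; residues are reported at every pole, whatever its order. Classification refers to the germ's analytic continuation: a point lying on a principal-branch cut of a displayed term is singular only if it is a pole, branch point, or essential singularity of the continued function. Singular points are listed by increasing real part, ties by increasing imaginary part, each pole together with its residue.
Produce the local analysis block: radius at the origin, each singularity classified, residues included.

Radius of convergence at 0: (3/10)*sqrt(10).
At -((3/10)*sqrt(10))*i: a pole of order 1; residue ((9/76)*sqrt(10))*i.
At ((3/10)*sqrt(10))*i: a pole of order 1; residue -((9/76)*sqrt(10))*i.

Denominator factor (u**2 + 9/10): discriminant -18/5, complex-conjugate roots ((3/10)*sqrt(10))*i and -((3/10)*sqrt(10))*i; poles of order 1, moduli (3/10)*sqrt(10) and (3/10)*sqrt(10).
The radius of convergence is the smallest modulus among the singular points: (3/10)*sqrt(10).
The factor u**2 + 9/10 splits as (u - a)(u - a') with a = -((3/10)*sqrt(10))*i, a' = ((3/10)*sqrt(10))*i. At the order-1 pole a set g(u) = (u - a)*f(u) = [27/38] / (u - a').
Simple pole: residue = g(a) at a = -((3/10)*sqrt(10))*i, which is ((9/76)*sqrt(10))*i.
The factor u**2 + 9/10 splits as (u - a)(u - a') with a = ((3/10)*sqrt(10))*i, a' = -((3/10)*sqrt(10))*i. At the order-1 pole a set g(u) = (u - a)*f(u) = [27/38] / (u - a').
Simple pole: residue = g(a) at a = ((3/10)*sqrt(10))*i, which is -((9/76)*sqrt(10))*i.
List the singular points by increasing real part (a conjugate pair: the negative imaginary part first).


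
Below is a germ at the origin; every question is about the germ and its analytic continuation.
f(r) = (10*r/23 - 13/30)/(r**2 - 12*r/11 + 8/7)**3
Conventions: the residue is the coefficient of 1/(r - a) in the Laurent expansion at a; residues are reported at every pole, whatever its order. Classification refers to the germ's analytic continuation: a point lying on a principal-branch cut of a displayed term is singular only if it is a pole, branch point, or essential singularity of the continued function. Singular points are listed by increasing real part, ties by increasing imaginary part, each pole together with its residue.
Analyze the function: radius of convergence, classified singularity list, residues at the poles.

Radius of convergence at 0: (2/7)*sqrt(14).
At (6/11) - ((2/77)*sqrt(1253))*i: a pole of order 3; residue -((1068222001/675393520640)*sqrt(1253))*i.
At (6/11) + ((2/77)*sqrt(1253))*i: a pole of order 3; residue ((1068222001/675393520640)*sqrt(1253))*i.

Denominator factor (r**2 - 12*r/11 + 8/7)^3: discriminant -2864/847, complex-conjugate roots (6/11) + ((2/77)*sqrt(1253))*i and (6/11) - ((2/77)*sqrt(1253))*i; poles of order 3, moduli (2/7)*sqrt(14) and (2/7)*sqrt(14).
The radius of convergence is the smallest modulus among the singular points: (2/7)*sqrt(14).
The factor r**2 - 12*r/11 + 8/7 splits as (r - a)(r - a') with a = (6/11) - ((2/77)*sqrt(1253))*i, a' = (6/11) + ((2/77)*sqrt(1253))*i. At the order-3 pole a set g(r) = (r - a)^3*f(r) = [10*r/23 - 13/30] / (r - a')^3.
Order-3 pole: residue = g''(a)/2; g''((6/11) - ((2/77)*sqrt(1253))*i) = -((1068222001/337696760320)*sqrt(1253))*i, so the residue is -((1068222001/675393520640)*sqrt(1253))*i.
The factor r**2 - 12*r/11 + 8/7 splits as (r - a)(r - a') with a = (6/11) + ((2/77)*sqrt(1253))*i, a' = (6/11) - ((2/77)*sqrt(1253))*i. At the order-3 pole a set g(r) = (r - a)^3*f(r) = [10*r/23 - 13/30] / (r - a')^3.
Order-3 pole: residue = g''(a)/2; g''((6/11) + ((2/77)*sqrt(1253))*i) = ((1068222001/337696760320)*sqrt(1253))*i, so the residue is ((1068222001/675393520640)*sqrt(1253))*i.
List the singular points by increasing real part (a conjugate pair: the negative imaginary part first).


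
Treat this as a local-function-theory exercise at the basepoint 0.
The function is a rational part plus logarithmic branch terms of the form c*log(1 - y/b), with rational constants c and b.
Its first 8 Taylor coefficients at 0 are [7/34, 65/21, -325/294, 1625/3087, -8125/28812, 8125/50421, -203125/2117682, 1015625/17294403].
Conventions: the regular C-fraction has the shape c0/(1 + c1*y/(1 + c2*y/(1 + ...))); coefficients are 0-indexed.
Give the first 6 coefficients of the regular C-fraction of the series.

Taylor coefficients (read off): a_0 = 7/34, a_1 = 65/21, a_2 = -325/294, a_3 = 1625/3087, a_4 = -8125/28812, a_5 = 8125/50421.
c0 = a_0 = 7/34. Peel one level at a time: if S = 1 + c*y/S' with S'(0) = 1, then c is the y-coefficient of S and S' = c*y/(S - 1).
S_1 = c0/f = 1 + (-2210/147)*y + (5000125/21609)*y^2 + ...; c1 = -2210/147.
S_2 = c1*y/(S_1 - 1) = 1 + (4525/294)*y + (-25/588)*y^2 + ...; c2 = 4525/294.
S_3 = c2*y/(S_2 - 1) = 1 + (1/362)*y + (-449/458654)*y^2 + ...; c3 = 1/362.
S_4 = c3*y/(S_3 - 1) = 1 + (449/1267)*y + (-5/147)*y^2 + ...; c4 = 449/1267.
S_5 = c4*y/(S_4 - 1) = 1 + (905/9429)*y + ...; c5 = 905/9429.

The regular C-fraction coefficients are [7/34, -2210/147, 4525/294, 1/362, 449/1267, 905/9429].


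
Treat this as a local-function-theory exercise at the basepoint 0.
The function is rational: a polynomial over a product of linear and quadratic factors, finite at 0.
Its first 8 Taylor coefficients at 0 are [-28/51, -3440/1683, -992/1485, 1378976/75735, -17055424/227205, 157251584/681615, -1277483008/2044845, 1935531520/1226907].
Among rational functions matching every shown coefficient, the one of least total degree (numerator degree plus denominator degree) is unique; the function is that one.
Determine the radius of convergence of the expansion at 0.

No rational of total degree below 5 reproduces all 8 coefficients; solving the [2/3] Pade equations on them gives f(k) = (-26*k**2/5 - 19*k/11 - 7/34)/((k + 1/2)**2*(k + 3/2)), whose expansion matches every shown term.
Denominator factor (k + 3/2): pole of order 1 at -3/2, modulus 3/2.
Denominator factor (k + 1/2)^2: pole of order 2 at -1/2, modulus 1/2.
The radius of convergence is the smallest modulus among the singular points: 1/2.

The radius of convergence is 1/2.


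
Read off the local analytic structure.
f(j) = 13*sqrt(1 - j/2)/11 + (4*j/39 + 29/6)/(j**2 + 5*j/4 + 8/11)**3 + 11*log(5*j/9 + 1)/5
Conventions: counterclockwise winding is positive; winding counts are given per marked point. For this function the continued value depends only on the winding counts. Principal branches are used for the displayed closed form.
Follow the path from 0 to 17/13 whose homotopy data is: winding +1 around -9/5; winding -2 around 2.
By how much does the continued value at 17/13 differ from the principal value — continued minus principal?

The rational part is single-valued and drops out of the difference; each branch term changes only by its own monodromy.
(13/11)*sqrt(1 - j/(2)): winding -2 is even, the square root returns to the same sheet, contribution 0.
(11/5)*log(1 - j/(-9/5)): each positive loop around -9/5 adds 2*pi*i to the log, so winding +1 contributes (11/5)*(1)*2*pi*i = (22/5)*pi*i.
Summing the contributions at j = 17/13 gives (22/5)*pi*i.

Continued minus principal equals (22/5)*pi*i.


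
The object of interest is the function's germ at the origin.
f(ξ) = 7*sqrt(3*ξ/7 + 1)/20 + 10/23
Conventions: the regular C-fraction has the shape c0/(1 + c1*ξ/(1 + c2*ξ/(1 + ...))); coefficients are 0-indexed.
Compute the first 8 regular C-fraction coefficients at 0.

Taylor coefficients (expand at 0): a_0 = 361/460, a_1 = 3/40, a_2 = -9/1120, a_3 = 27/15680, a_4 = -81/175616, a_5 = 243/1756160, a_6 = -2187/49172480, a_7 = 72171/4818903040.
c0 = a_0 = 361/460. Peel one level at a time: if S = 1 + c*ξ/S' with S'(0) = 1, then c is the ξ-coefficient of S and S' = c*ξ/(S - 1).
S_1 = c0/f = 1 + (-69/722)*ξ + (141381/7297976)*ξ^2 + ...; c1 = -69/722.
S_2 = c1*ξ/(S_1 - 1) = 1 + (2049/10108)*ξ + (-9/784)*ξ^2 + ...; c2 = 2049/10108.
S_3 = c2*ξ/(S_2 - 1) = 1 + (1083/19124)*ξ + (-3265245/365727376)*ξ^2 + ...; c3 = 1083/19124.
S_4 = c3*ξ/(S_3 - 1) = 1 + (3015/19124)*ξ + (-9/784)*ξ^2 + ...; c4 = 3015/19124.
S_5 = c4*ξ/(S_4 - 1) = 1 + (683/9380)*ξ + (-906341/87984400)*ξ^2 + ...; c5 = 683/9380.
S_6 = c5*ξ/(S_5 - 1) = 1 + (1327/9380)*ξ + (-9/784)*ξ^2 + ...; c6 = 1327/9380.
S_7 = c6*ξ/(S_6 - 1) = 1 + (3015/37156)*ξ + ...; c7 = 3015/37156.

The regular C-fraction coefficients are [361/460, -69/722, 2049/10108, 1083/19124, 3015/19124, 683/9380, 1327/9380, 3015/37156].


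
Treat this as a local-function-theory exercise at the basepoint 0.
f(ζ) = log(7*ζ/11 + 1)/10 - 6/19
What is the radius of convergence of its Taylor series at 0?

The radius of convergence is 11/7.

Branch term (1/10)*log(1 - ζ/(-11/7)): its argument vanishes at ζ = -11/7, a logarithmic branch point, modulus 11/7.
The radius of convergence is the smallest modulus among the singular points: 11/7.


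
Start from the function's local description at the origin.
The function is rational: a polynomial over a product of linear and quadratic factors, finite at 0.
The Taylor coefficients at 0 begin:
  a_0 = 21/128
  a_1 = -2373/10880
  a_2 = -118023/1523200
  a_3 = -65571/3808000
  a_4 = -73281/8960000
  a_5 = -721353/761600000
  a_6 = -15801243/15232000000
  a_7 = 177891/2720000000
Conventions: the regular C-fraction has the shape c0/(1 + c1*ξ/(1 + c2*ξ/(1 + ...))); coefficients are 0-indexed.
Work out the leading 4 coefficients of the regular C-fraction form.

The regular C-fraction coefficients are [21/128, 113/85, -3171521/1882580, 9852122353/351214235540].

Taylor coefficients (read off): a_0 = 21/128, a_1 = -2373/10880, a_2 = -118023/1523200, a_3 = -65571/3808000.
c0 = a_0 = 21/128. Peel one level at a time: if S = 1 + c*ξ/S' with S'(0) = 1, then c is the ξ-coefficient of S and S' = c*ξ/(S - 1).
S_1 = c0/f = 1 + (113/85)*ξ + (3171521/1416100)*ξ^2 + ...; c1 = 113/85.
S_2 = c1*ξ/(S_1 - 1) = 1 + (-3171521/1882580)*ξ + (579536609/12263347600)*ξ^2 + ...; c2 = -3171521/1882580.
S_3 = c2*ξ/(S_2 - 1) = 1 + (9852122353/351214235540)*ξ + ...; c3 = 9852122353/351214235540.


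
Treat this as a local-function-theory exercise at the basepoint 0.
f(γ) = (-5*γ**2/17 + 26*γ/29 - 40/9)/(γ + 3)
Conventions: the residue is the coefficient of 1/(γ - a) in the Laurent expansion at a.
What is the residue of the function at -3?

The residue is -43399/4437.

At the order-1 pole -3 set g(γ) = (γ - (-3))*f(γ) = -5*γ**2/17 + 26*γ/29 - 40/9.
Simple pole: residue = g(a) at a = -3, which is -43399/4437.


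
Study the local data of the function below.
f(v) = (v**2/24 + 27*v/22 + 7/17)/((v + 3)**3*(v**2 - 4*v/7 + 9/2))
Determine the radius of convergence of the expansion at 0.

The radius of convergence is (3/2)*sqrt(2).

Denominator factor (v**2 - 4*v/7 + 9/2): discriminant -866/49, complex-conjugate roots (2/7) + ((1/14)*sqrt(866))*i and (2/7) - ((1/14)*sqrt(866))*i; poles of order 1, moduli (3/2)*sqrt(2) and (3/2)*sqrt(2).
Denominator factor (v + 3)^3: pole of order 3 at -3, modulus 3.
The radius of convergence is the smallest modulus among the singular points: (3/2)*sqrt(2).


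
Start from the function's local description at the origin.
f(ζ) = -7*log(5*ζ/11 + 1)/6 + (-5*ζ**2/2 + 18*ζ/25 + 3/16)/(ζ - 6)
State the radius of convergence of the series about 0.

Denominator factor (ζ - 6): pole of order 1 at 6, modulus 6.
Branch term (-7/6)*log(1 - ζ/(-11/5)): its argument vanishes at ζ = -11/5, a logarithmic branch point, modulus 11/5.
The radius of convergence is the smallest modulus among the singular points: 11/5.

The radius of convergence is 11/5.


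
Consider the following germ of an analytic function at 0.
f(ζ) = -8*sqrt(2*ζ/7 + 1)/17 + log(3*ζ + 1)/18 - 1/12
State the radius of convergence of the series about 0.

Branch term (-8/17)*sqrt(1 - ζ/(-7/2)): its argument vanishes at ζ = -7/2, a square-root branch point, modulus 7/2.
Branch term (1/18)*log(1 - ζ/(-1/3)): its argument vanishes at ζ = -1/3, a logarithmic branch point, modulus 1/3.
The radius of convergence is the smallest modulus among the singular points: 1/3.

The radius of convergence is 1/3.


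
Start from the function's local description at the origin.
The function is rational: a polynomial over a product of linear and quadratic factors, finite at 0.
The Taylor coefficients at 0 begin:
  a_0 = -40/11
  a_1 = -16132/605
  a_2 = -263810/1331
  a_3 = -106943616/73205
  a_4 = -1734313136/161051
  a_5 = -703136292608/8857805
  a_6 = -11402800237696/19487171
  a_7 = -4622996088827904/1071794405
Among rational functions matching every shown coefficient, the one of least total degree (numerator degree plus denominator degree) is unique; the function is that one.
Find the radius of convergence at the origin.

No rational of total degree below 4 reproduces all 8 coefficients; solving the [2/2] Pade equations on them gives f(γ) = (9*γ**2/4 + 3*γ/10 + 5)/(γ**2 + 10*γ - 11/8), whose expansion matches every shown term.
Denominator factor (γ**2 + 10*γ - 11/8): discriminant 211/2, real irrational roots -5 + (1/4)*sqrt(422) and -5 - (1/4)*sqrt(422); poles of order 1, moduli -5 + (1/4)*sqrt(422) and 5 + (1/4)*sqrt(422).
The radius of convergence is the smallest modulus among the singular points: -5 + (1/4)*sqrt(422).

The radius of convergence is -5 + (1/4)*sqrt(422).


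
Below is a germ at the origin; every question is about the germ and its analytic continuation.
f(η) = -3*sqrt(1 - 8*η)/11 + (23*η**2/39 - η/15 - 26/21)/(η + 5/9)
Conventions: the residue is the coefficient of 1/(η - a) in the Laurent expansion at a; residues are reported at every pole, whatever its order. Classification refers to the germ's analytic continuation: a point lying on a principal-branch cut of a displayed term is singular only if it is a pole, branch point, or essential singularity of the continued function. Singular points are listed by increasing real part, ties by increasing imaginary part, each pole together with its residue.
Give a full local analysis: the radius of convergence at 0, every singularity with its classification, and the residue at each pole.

Denominator factor (η + 5/9): pole of order 1 at -5/9, modulus 5/9.
Branch term (-3/11)*sqrt(1 - η/(1/8)): its argument vanishes at η = 1/8, a square-root branch point, modulus 1/8.
The radius of convergence is the smallest modulus among the singular points: 1/8.
The branch term is analytic at -5/9 and contributes nothing to the residue; only the rational part matters.
At the order-1 pole -5/9 set g(η) = (η - (-5/9))*(rational part) = 23*η**2/39 - η/15 - 26/21.
Simple pole: residue = g(a) at a = -5/9, which is -22534/22113.
List the singular points by increasing real part (a conjugate pair: the negative imaginary part first).

Radius of convergence at 0: 1/8.
At -5/9: a pole of order 1; residue -22534/22113.
At 1/8: an algebraic (square-root) branch point.


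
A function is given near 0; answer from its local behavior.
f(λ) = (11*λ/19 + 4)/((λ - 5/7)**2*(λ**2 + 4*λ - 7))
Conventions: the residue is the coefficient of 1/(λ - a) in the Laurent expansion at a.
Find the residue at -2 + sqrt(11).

The residue is 148617/150499 + (1979257/6621956)*sqrt(11).

The factor λ**2 + 4*λ - 7 splits as (λ - a)(λ - a') with a = -2 + sqrt(11), a' = -2 - sqrt(11). At the order-1 pole a set g(λ) = (λ - a)*f(λ) = [(11*λ/19 + 4)/(λ - 5/7)**2] / (λ - a').
Simple pole: residue = g(a) at a = -2 + sqrt(11), which is 148617/150499 + (1979257/6621956)*sqrt(11).


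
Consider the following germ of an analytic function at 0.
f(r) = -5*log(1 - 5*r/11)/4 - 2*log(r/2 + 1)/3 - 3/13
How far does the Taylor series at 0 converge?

The radius of convergence is 2.

Branch term (-2/3)*log(1 - r/(-2)): its argument vanishes at r = -2, a logarithmic branch point, modulus 2.
Branch term (-5/4)*log(1 - r/(11/5)): its argument vanishes at r = 11/5, a logarithmic branch point, modulus 11/5.
The radius of convergence is the smallest modulus among the singular points: 2.


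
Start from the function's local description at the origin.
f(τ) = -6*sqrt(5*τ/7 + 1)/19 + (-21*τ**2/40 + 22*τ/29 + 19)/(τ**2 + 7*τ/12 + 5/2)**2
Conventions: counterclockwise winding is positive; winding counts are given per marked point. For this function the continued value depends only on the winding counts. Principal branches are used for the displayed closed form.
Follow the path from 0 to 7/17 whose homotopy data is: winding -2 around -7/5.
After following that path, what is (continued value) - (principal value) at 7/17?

Continued minus principal equals 0.

The rational part is single-valued and drops out of the difference; each branch term changes only by its own monodromy.
(-6/19)*sqrt(1 - τ/(-7/5)): winding -2 is even, the square root returns to the same sheet, contribution 0.
Summing the contributions at τ = 7/17 gives 0.


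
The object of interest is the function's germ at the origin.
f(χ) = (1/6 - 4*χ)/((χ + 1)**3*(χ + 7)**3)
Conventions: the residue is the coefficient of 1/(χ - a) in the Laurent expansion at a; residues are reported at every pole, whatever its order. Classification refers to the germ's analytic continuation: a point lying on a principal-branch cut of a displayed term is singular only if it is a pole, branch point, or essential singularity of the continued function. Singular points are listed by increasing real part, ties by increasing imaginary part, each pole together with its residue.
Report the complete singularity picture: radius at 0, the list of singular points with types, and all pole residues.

Denominator factor (χ + 1)^3: pole of order 3 at -1, modulus 1.
Denominator factor (χ + 7)^3: pole of order 3 at -7, modulus 7.
The radius of convergence is the smallest modulus among the singular points: 1.
At the order-3 pole -7 set g(χ) = (χ - (-7))^3*f(χ) = (1/6 - 4*χ)/(χ + 1)**3.
Order-3 pole: residue = g''(a)/2; g''(-7) = -97/3888, so the residue is -97/7776.
At the order-3 pole -1 set g(χ) = (χ - (-1))^3*f(χ) = (1/6 - 4*χ)/(χ + 7)**3.
Order-3 pole: residue = g''(a)/2; g''(-1) = 97/3888, so the residue is 97/7776.
List the singular points by increasing real part (a conjugate pair: the negative imaginary part first).

Radius of convergence at 0: 1.
At -7: a pole of order 3; residue -97/7776.
At -1: a pole of order 3; residue 97/7776.


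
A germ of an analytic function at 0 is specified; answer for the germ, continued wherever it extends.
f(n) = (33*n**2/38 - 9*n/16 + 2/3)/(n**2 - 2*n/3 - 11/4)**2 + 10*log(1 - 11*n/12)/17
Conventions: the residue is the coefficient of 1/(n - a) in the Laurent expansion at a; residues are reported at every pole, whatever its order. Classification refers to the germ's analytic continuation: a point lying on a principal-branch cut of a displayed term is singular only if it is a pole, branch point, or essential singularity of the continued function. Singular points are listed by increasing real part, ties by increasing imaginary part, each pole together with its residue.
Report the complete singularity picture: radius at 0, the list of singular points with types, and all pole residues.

Radius of convergence at 0: 12/11.
At 1/3 - (1/6)*sqrt(103): a pole of order 2; residue -(15669/1612568)*sqrt(103).
At 12/11: a logarithmic branch point.
At 1/3 + (1/6)*sqrt(103): a pole of order 2; residue (15669/1612568)*sqrt(103).

Denominator factor (n**2 - 2*n/3 - 11/4)^2: discriminant 103/9, real irrational roots 1/3 + (1/6)*sqrt(103) and 1/3 - (1/6)*sqrt(103); poles of order 2, moduli 1/3 + (1/6)*sqrt(103) and -1/3 + (1/6)*sqrt(103).
Branch term (10/17)*log(1 - n/(12/11)): its argument vanishes at n = 12/11, a logarithmic branch point, modulus 12/11.
The radius of convergence is the smallest modulus among the singular points: 12/11.
The branch term is analytic at 1/3 - (1/6)*sqrt(103) and contributes nothing to the residue; only the rational part matters.
The factor n**2 - 2*n/3 - 11/4 splits as (n - a)(n - a') with a = 1/3 - (1/6)*sqrt(103), a' = 1/3 + (1/6)*sqrt(103). At the order-2 pole a set g(n) = (n - a)^2*(rational part) = [33*n**2/38 - 9*n/16 + 2/3] / (n - a')^2.
Order-2 pole: residue = g'(a); g'(1/3 - (1/6)*sqrt(103)) = -(15669/1612568)*sqrt(103), so the residue is -(15669/1612568)*sqrt(103).
The branch term is analytic at 1/3 + (1/6)*sqrt(103) and contributes nothing to the residue; only the rational part matters.
The factor n**2 - 2*n/3 - 11/4 splits as (n - a)(n - a') with a = 1/3 + (1/6)*sqrt(103), a' = 1/3 - (1/6)*sqrt(103). At the order-2 pole a set g(n) = (n - a)^2*(rational part) = [33*n**2/38 - 9*n/16 + 2/3] / (n - a')^2.
Order-2 pole: residue = g'(a); g'(1/3 + (1/6)*sqrt(103)) = (15669/1612568)*sqrt(103), so the residue is (15669/1612568)*sqrt(103).
List the singular points by increasing real part (a conjugate pair: the negative imaginary part first).


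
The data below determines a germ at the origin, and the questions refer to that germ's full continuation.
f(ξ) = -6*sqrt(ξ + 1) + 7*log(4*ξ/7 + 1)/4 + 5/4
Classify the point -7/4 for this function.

The term (7/4)*log(1 - ξ/(-7/4)) has argument 1 - -7/4/(-7/4) = 0 at -7/4: a logarithmic (infinitely-sheeted) branch point; the remaining terms are analytic or single-valued there.

The point is a logarithmic branch point.
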